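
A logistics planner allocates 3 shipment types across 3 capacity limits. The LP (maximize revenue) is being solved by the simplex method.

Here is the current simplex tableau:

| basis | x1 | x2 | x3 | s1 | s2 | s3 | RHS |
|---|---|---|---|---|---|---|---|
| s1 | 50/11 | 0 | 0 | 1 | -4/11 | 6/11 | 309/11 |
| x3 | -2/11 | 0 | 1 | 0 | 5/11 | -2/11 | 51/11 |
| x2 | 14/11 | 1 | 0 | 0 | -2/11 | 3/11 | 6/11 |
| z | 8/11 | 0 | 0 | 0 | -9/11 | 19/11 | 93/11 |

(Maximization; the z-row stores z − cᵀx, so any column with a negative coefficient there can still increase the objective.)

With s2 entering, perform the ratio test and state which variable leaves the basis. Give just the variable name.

x3

Ratios: row 1 (s1): entry -4/11 ≤ 0, skip; row 2 (x3): (51/11)/(5/11) = 51/5; row 3 (x2): entry -2/11 ≤ 0, skip.
Minimum ratio 51/5 is in the x3 row, so x3 leaves.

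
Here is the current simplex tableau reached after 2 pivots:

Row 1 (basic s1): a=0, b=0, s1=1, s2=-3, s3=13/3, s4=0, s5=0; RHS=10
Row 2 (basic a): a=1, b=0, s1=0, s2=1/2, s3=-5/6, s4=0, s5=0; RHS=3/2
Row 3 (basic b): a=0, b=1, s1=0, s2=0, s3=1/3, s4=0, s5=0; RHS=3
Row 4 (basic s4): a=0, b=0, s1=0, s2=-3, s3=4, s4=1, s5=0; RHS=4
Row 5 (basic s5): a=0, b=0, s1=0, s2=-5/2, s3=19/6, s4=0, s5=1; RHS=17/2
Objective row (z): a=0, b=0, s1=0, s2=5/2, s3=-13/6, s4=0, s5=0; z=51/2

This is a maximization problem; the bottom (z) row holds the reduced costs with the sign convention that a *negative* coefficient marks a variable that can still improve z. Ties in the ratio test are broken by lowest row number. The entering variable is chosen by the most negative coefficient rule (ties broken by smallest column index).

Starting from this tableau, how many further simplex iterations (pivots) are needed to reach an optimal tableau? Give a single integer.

pivot: s3 in, s4 out → z = 83/3
No improving column remains; optimal.

1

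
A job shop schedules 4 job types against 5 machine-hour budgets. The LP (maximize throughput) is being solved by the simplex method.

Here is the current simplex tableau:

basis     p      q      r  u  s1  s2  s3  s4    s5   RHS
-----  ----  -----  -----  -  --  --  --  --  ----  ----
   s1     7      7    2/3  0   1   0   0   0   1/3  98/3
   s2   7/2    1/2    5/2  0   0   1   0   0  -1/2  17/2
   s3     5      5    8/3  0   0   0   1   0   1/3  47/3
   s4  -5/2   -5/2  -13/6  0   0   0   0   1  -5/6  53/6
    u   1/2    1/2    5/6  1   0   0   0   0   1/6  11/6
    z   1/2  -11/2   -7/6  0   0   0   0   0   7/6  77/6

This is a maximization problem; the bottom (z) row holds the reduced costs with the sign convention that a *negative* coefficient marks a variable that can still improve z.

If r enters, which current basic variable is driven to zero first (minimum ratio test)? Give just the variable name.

Ratios: row 1 (s1): (98/3)/(2/3) = 49; row 2 (s2): (17/2)/(5/2) = 17/5; row 3 (s3): (47/3)/(8/3) = 47/8; row 4 (s4): entry -13/6 ≤ 0, skip; row 5 (u): (11/6)/(5/6) = 11/5.
Minimum ratio 11/5 is in the u row, so u leaves.

u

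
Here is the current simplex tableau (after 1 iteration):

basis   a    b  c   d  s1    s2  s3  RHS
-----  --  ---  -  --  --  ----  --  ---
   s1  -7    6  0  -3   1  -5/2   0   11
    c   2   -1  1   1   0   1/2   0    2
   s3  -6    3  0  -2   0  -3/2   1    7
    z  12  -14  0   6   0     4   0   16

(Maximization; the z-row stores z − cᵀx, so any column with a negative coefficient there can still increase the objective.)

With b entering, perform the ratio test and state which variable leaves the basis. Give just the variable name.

Ratios: row 1 (s1): 11/6 = 11/6; row 2 (c): entry -1 ≤ 0, skip; row 3 (s3): 7/3 = 7/3.
Minimum ratio 11/6 is in the s1 row, so s1 leaves.

s1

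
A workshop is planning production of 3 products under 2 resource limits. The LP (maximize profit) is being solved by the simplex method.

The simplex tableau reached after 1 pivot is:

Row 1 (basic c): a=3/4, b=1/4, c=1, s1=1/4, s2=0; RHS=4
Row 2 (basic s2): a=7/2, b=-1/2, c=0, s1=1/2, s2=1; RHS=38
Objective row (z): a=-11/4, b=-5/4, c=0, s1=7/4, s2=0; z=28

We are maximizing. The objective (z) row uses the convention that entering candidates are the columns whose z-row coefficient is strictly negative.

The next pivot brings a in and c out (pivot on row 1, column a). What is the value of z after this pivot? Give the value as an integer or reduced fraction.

128/3

Minimum ratio for a: 4/(3/4) = 16/3.
z changes by −(z-row coeff of a)·ratio = −(-11/4)·(16/3) = 44/3.
New z = 28 + (44/3) = 128/3.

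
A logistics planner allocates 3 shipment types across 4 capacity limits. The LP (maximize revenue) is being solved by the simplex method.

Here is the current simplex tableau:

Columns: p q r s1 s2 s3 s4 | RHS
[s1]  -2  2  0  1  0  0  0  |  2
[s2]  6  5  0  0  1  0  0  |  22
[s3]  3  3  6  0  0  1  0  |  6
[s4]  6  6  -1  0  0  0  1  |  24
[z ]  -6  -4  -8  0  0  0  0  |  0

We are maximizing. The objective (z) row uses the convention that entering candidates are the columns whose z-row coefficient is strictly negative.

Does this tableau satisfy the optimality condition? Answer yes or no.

no

Column p has objective-row coefficient -6, which is negative; an improving pivot exists, so not yet optimal.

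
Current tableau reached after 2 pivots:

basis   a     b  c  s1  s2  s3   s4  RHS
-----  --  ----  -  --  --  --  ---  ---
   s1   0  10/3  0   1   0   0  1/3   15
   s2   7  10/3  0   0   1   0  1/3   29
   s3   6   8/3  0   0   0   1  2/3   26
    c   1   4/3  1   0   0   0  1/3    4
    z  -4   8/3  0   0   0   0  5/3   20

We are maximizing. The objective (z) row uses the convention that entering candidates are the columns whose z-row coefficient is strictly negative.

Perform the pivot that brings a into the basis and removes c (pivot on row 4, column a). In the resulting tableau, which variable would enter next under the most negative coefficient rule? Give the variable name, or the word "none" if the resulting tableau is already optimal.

none

Pivot element 1. New z-row = old z-row − (-4)·(row 4/1).
Updated z-row coefficients: a: 0, b: 8, c: 4, s1: 0, s2: 0, s3: 0, s4: 3.
No coefficient is strictly negative; the tableau after this pivot is optimal.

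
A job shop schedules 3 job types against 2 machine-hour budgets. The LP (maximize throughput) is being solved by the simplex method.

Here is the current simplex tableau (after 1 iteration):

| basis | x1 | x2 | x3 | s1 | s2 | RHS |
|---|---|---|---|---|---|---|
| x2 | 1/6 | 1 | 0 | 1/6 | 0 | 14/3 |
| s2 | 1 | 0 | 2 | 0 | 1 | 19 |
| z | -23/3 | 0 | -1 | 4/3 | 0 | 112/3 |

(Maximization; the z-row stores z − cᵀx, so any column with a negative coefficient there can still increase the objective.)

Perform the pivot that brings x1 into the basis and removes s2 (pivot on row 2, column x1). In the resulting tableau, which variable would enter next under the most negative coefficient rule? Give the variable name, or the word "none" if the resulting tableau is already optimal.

Pivot element 1. New z-row = old z-row − (-23/3)·(row 2/1).
Updated z-row coefficients: x1: 0, x2: 0, x3: 43/3, s1: 4/3, s2: 23/3.
No coefficient is strictly negative; the tableau after this pivot is optimal.

none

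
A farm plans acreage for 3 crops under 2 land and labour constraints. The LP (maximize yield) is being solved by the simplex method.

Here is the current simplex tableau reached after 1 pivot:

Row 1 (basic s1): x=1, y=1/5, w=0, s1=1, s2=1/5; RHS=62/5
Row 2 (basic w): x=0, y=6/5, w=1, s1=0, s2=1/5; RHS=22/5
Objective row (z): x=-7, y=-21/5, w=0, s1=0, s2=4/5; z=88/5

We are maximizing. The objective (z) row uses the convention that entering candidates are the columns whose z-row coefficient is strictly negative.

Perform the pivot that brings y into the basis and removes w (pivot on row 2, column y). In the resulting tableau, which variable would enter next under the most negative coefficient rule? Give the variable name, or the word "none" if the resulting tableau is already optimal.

Pivot element 6/5. New z-row = old z-row − (-21/5)·(row 2/(6/5)).
Updated z-row coefficients: x: -7, y: 0, w: 7/2, s1: 0, s2: 3/2.
The most negative is -7 in column x, so x would enter next.

x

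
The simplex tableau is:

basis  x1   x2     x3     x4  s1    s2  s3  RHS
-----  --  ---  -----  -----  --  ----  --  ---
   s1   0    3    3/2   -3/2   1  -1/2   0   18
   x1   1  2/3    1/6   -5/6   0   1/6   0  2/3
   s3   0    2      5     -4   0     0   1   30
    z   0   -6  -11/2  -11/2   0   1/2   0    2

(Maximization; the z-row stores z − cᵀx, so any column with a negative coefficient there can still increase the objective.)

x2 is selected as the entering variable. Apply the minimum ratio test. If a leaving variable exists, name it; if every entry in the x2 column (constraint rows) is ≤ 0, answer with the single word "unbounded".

x1

Ratios: row 1 (s1): 18/3 = 6; row 2 (x1): (2/3)/(2/3) = 1; row 3 (s3): 30/2 = 15.
Minimum ratio is in the x1 row, so x1 leaves.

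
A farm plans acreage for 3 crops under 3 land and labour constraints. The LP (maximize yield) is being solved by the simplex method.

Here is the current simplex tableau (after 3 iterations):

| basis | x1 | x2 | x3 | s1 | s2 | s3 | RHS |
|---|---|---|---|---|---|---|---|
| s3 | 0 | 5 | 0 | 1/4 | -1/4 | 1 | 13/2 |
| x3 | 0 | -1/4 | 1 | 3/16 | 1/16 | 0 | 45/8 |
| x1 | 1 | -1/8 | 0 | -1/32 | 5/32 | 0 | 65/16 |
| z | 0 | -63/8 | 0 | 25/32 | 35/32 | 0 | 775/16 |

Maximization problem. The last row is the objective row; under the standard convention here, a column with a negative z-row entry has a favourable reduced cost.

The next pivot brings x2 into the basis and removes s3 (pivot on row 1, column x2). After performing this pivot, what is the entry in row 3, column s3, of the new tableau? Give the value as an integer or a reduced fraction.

Pivot element is row 1, column x2: 5.
Normalize row 1: new (row 1, s3) = 1/5 = 1/5.
row 3 ← row 3 − (-1/8)·(new row 1): 0 − (-1/8)·(1/5) = 1/40.

1/40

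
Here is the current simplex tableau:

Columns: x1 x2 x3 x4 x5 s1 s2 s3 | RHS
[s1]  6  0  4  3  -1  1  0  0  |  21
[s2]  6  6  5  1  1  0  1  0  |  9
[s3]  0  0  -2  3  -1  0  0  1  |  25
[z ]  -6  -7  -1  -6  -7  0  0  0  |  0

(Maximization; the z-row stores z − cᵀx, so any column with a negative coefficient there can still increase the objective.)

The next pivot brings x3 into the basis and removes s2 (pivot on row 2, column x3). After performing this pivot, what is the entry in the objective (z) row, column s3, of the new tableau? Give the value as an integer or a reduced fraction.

Pivot element is row 2, column x3: 5.
Normalize row 2: new (row 2, s3) = 0/5 = 0.
z-row ← z-row − (-1)·(new row 2): 0 − (-1)·0 = 0.

0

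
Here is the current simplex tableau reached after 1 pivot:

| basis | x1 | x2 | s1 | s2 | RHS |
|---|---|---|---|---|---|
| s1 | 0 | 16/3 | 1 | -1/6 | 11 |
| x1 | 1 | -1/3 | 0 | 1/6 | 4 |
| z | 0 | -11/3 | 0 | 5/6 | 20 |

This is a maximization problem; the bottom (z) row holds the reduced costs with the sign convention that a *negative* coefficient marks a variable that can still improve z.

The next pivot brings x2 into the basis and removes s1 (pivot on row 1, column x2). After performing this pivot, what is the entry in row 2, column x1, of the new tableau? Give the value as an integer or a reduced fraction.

Pivot element is row 1, column x2: 16/3.
Normalize row 1: new (row 1, x1) = 0/(16/3) = 0.
row 2 ← row 2 − (-1/3)·(new row 1): 1 − (-1/3)·0 = 1.

1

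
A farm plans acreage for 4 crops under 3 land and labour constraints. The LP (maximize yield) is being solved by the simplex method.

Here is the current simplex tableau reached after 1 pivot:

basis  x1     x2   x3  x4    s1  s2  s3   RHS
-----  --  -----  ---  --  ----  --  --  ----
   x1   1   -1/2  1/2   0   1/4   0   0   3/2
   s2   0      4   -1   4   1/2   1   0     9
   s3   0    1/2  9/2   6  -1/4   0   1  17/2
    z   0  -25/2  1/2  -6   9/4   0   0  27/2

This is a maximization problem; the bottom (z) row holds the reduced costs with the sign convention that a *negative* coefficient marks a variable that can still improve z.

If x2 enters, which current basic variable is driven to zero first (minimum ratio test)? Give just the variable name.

s2

Ratios: row 1 (x1): entry -1/2 ≤ 0, skip; row 2 (s2): 9/4 = 9/4; row 3 (s3): (17/2)/(1/2) = 17.
Minimum ratio 9/4 is in the s2 row, so s2 leaves.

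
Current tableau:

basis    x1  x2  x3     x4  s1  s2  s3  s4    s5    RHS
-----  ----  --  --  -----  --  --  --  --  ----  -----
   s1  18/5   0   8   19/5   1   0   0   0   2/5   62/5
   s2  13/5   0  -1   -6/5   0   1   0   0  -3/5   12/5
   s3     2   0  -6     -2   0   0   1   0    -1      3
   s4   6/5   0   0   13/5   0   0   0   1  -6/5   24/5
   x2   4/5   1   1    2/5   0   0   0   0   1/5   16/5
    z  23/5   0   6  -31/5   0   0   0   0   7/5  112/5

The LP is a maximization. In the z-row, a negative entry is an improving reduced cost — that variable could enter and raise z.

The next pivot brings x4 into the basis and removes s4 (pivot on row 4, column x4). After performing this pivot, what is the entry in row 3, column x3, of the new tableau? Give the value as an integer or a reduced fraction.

-6

Pivot element is row 4, column x4: 13/5.
Normalize row 4: new (row 4, x3) = 0/(13/5) = 0.
row 3 ← row 3 − (-2)·(new row 4): -6 − (-2)·0 = -6.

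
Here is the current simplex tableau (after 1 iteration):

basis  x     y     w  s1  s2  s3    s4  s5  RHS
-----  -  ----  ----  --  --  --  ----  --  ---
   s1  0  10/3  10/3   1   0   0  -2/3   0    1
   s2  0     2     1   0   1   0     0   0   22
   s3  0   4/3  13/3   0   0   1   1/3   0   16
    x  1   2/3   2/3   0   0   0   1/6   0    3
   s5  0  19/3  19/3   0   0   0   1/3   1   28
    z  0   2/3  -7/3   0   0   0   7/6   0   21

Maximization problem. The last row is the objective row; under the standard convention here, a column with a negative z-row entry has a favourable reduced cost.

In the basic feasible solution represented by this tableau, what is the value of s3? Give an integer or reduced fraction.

16

s3 is basic (row 3); its value is the RHS of that row: 16.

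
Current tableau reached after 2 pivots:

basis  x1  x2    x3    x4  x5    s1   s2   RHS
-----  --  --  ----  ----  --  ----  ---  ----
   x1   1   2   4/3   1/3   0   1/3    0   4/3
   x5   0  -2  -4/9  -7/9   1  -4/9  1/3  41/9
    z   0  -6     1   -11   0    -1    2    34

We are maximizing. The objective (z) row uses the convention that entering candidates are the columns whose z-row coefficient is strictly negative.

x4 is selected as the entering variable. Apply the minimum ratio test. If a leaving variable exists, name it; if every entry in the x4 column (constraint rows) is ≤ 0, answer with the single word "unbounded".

x1

Ratios: row 1 (x1): (4/3)/(1/3) = 4; row 2 (x5): entry -7/9 ≤ 0, skip.
Minimum ratio is in the x1 row, so x1 leaves.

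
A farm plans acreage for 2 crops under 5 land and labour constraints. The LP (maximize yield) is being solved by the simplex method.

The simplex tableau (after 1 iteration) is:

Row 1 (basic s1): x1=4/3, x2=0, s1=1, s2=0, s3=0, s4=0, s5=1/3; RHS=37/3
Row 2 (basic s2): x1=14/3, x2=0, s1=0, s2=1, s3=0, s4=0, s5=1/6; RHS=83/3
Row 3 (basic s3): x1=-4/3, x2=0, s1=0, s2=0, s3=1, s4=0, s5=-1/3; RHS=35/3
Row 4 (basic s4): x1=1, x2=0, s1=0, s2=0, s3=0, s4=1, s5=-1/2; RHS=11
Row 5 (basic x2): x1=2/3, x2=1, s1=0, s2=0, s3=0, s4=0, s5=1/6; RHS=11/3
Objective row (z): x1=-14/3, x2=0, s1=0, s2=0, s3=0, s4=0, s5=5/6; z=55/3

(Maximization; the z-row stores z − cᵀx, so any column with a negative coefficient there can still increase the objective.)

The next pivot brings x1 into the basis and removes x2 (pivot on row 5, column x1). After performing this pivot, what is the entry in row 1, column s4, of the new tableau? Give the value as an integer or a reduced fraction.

Pivot element is row 5, column x1: 2/3.
Normalize row 5: new (row 5, s4) = 0/(2/3) = 0.
row 1 ← row 1 − (4/3)·(new row 5): 0 − (4/3)·0 = 0.

0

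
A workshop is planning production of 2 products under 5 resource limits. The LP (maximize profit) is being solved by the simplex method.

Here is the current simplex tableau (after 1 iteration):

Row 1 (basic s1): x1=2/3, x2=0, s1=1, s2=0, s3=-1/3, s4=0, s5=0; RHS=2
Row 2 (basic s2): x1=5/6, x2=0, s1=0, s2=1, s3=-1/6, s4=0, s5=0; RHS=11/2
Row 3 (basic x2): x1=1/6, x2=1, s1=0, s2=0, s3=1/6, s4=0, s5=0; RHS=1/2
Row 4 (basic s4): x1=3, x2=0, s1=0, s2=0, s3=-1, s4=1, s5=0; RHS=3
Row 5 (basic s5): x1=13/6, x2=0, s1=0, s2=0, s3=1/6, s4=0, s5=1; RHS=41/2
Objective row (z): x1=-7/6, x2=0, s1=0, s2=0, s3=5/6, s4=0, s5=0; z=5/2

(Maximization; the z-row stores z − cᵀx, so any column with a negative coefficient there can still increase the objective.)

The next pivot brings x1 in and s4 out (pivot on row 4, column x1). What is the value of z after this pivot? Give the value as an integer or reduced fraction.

11/3

Minimum ratio for x1: 3/3 = 1.
z changes by −(z-row coeff of x1)·ratio = −(-7/6)·1 = 7/6.
New z = 5/2 + (7/6) = 11/3.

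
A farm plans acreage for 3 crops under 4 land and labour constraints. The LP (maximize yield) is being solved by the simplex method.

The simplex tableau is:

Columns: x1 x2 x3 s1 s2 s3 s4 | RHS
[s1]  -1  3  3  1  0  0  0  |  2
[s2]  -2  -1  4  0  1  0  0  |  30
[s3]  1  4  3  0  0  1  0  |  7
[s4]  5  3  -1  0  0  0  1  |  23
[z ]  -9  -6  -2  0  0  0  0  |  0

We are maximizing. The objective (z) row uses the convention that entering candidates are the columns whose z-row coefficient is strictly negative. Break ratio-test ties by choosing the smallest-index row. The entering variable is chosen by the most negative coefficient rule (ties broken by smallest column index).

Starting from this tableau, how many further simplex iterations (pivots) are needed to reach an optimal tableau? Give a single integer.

pivot: x1 in, s4 out → z = 207/5
pivot: x3 in, s3 out → z = 177/4
No improving column remains; optimal.

2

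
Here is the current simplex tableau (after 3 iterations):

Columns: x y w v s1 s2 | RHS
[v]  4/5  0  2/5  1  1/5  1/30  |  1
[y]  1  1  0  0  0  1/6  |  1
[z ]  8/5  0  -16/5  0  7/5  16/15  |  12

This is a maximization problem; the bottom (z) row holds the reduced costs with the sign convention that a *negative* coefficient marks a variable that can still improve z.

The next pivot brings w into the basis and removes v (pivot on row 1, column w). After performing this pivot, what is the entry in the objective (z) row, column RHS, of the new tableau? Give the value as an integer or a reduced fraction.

20

Pivot element is row 1, column w: 2/5.
Normalize row 1: new (row 1, RHS) = 1/(2/5) = 5/2.
z-row ← z-row − (-16/5)·(new row 1): 12 − (-16/5)·(5/2) = 20.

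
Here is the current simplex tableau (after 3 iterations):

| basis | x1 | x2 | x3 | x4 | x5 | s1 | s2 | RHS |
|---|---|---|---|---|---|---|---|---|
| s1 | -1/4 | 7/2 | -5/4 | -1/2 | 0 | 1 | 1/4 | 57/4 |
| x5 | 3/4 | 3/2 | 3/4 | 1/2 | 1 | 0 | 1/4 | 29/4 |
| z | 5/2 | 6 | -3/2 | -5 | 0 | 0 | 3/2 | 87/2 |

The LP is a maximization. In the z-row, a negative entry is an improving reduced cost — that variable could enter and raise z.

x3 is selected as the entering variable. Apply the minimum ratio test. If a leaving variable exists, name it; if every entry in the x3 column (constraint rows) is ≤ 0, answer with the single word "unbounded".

x5

Ratios: row 1 (s1): entry -5/4 ≤ 0, skip; row 2 (x5): (29/4)/(3/4) = 29/3.
Minimum ratio is in the x5 row, so x5 leaves.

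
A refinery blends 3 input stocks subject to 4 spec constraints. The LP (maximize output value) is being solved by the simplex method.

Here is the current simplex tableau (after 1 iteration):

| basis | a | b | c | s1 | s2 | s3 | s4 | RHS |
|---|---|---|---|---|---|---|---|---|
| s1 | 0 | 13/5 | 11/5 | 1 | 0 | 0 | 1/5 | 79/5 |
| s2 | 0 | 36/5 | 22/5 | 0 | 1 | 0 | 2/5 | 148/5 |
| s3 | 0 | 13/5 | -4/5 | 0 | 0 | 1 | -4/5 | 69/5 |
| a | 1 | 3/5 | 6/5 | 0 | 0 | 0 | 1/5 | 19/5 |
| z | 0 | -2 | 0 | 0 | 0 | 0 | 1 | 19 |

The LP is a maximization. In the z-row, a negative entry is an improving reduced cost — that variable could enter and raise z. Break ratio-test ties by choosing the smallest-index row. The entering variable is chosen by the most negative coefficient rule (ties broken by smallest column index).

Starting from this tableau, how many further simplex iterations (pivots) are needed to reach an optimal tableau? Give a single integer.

pivot: b in, s2 out → z = 245/9
No improving column remains; optimal.

1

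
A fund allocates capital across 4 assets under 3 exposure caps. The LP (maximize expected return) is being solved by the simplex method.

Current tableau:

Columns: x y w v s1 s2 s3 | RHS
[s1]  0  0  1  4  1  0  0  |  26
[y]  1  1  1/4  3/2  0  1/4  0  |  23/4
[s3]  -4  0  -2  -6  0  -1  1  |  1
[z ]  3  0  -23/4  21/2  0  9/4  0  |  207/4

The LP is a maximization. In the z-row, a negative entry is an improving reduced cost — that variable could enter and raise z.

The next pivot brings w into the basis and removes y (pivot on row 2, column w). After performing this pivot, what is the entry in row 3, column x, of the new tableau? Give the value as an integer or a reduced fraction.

4

Pivot element is row 2, column w: 1/4.
Normalize row 2: new (row 2, x) = 1/(1/4) = 4.
row 3 ← row 3 − (-2)·(new row 2): -4 − (-2)·4 = 4.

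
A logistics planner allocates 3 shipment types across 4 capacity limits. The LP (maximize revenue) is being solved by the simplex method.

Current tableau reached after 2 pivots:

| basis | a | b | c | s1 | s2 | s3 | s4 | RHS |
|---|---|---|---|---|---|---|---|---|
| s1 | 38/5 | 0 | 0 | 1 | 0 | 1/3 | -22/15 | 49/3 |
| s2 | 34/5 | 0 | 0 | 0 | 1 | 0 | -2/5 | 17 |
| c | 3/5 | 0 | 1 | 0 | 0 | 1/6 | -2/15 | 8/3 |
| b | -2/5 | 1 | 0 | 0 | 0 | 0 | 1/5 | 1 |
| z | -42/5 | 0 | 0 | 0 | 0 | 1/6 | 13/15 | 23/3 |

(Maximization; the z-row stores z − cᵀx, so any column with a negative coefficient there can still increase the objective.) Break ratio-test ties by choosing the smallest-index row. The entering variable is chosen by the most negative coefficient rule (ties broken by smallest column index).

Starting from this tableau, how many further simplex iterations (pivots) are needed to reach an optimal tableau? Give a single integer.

2

pivot: a in, s1 out → z = 1466/57
pivot: s4 in, s2 out → z = 360/13
No improving column remains; optimal.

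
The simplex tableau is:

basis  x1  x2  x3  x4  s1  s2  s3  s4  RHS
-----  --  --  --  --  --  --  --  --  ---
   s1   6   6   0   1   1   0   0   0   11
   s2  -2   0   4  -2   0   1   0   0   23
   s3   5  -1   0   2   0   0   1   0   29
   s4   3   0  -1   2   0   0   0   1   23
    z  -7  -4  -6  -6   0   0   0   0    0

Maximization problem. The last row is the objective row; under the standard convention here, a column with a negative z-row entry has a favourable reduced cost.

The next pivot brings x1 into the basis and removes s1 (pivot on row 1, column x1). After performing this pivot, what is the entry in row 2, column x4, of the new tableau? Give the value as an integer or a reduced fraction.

Pivot element is row 1, column x1: 6.
Normalize row 1: new (row 1, x4) = 1/6 = 1/6.
row 2 ← row 2 − (-2)·(new row 1): -2 − (-2)·(1/6) = -5/3.

-5/3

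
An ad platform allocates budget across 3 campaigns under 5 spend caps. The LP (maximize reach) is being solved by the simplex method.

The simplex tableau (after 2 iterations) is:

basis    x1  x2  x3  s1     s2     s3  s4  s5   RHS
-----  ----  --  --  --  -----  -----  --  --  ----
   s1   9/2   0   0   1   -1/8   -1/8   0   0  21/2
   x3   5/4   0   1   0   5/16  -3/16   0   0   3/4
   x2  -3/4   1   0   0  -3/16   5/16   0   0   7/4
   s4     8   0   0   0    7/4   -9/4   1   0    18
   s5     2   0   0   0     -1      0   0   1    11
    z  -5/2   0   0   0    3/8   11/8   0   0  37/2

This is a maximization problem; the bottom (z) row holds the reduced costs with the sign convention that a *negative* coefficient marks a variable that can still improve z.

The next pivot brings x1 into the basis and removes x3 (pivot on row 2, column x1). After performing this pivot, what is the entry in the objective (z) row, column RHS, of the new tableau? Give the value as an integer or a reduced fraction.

Pivot element is row 2, column x1: 5/4.
Normalize row 2: new (row 2, RHS) = (3/4)/(5/4) = 3/5.
z-row ← z-row − (-5/2)·(new row 2): 37/2 − (-5/2)·(3/5) = 20.

20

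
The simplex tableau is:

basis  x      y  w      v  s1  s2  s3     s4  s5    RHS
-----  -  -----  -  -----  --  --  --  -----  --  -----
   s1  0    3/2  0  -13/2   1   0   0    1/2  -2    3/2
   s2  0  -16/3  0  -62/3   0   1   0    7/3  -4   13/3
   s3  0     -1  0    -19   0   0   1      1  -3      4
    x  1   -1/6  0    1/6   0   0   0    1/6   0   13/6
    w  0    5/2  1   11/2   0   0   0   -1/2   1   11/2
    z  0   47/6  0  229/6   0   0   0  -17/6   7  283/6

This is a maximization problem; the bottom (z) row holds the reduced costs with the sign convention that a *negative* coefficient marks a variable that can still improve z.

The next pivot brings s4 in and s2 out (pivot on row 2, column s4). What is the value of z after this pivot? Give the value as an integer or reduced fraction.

367/7

Minimum ratio for s4: (13/3)/(7/3) = 13/7.
z changes by −(z-row coeff of s4)·ratio = −(-17/6)·(13/7) = 221/42.
New z = 283/6 + (221/42) = 367/7.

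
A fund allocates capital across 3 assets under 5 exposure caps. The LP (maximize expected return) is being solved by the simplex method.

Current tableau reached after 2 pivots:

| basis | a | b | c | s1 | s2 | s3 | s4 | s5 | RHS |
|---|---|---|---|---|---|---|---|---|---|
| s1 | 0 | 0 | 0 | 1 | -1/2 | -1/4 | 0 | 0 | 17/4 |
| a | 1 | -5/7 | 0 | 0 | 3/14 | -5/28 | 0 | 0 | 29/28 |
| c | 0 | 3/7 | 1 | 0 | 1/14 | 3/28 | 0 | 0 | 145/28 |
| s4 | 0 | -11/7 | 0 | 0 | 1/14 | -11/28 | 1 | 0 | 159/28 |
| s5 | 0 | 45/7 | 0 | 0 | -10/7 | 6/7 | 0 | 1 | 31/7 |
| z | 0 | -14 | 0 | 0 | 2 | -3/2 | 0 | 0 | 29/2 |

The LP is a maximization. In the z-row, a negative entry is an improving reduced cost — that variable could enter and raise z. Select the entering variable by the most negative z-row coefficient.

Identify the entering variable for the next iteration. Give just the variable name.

Objective-row coefficients: a: 0, b: -14, c: 0, s1: 0, s2: 2, s3: -3/2, s4: 0, s5: 0.
The most negative is -14 in column b, so b enters.

b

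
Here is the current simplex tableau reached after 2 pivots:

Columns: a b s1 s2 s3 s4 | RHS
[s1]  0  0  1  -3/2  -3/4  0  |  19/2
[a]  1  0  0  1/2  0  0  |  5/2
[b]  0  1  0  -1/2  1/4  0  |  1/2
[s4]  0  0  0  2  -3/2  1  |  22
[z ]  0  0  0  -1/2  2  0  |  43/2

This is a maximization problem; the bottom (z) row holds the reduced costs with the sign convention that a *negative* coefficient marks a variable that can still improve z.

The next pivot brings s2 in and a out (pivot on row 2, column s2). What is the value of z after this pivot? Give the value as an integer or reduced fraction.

Minimum ratio for s2: (5/2)/(1/2) = 5.
z changes by −(z-row coeff of s2)·ratio = −(-1/2)·5 = 5/2.
New z = 43/2 + (5/2) = 24.

24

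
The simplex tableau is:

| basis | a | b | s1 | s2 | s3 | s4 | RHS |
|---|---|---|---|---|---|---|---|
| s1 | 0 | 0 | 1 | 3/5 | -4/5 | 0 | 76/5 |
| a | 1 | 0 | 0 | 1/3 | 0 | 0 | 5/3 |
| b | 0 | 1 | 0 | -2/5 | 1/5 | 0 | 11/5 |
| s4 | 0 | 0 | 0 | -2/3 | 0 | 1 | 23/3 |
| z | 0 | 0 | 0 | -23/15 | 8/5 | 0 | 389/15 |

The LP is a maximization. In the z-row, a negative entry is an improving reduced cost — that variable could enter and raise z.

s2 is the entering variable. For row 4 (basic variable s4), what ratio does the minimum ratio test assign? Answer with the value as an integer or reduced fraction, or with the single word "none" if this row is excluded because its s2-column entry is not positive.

The s2 entry in row 4 is -2/3 ≤ 0, so this row gives no ratio.

none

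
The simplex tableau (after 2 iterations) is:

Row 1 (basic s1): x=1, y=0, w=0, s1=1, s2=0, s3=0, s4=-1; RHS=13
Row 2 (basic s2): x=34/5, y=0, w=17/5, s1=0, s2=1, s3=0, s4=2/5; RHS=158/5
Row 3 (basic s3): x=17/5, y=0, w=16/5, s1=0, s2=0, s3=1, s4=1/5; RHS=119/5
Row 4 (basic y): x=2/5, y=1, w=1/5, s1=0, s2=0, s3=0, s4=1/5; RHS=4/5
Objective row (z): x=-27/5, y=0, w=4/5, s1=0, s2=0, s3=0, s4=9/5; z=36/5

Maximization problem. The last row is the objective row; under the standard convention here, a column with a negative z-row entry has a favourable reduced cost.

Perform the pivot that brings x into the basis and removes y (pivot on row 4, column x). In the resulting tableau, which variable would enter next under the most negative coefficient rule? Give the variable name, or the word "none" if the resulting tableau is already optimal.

none

Pivot element 2/5. New z-row = old z-row − (-27/5)·(row 4/(2/5)).
Updated z-row coefficients: x: 0, y: 27/2, w: 7/2, s1: 0, s2: 0, s3: 0, s4: 9/2.
No coefficient is strictly negative; the tableau after this pivot is optimal.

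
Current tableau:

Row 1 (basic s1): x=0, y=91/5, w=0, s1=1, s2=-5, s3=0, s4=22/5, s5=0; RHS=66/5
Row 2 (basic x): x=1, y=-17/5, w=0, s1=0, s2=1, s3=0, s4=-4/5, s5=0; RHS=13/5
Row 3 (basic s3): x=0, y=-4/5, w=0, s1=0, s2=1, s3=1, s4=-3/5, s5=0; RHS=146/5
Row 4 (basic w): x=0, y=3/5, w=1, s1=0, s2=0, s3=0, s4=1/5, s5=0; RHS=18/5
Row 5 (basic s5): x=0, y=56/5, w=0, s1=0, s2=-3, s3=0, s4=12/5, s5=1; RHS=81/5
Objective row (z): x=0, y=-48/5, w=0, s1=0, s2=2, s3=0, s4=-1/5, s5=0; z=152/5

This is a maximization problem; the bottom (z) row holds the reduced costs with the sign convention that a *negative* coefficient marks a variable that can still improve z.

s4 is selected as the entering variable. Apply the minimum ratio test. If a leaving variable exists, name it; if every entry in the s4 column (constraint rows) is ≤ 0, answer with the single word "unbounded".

Ratios: row 1 (s1): (66/5)/(22/5) = 3; row 2 (x): entry -4/5 ≤ 0, skip; row 3 (s3): entry -3/5 ≤ 0, skip; row 4 (w): (18/5)/(1/5) = 18; row 5 (s5): (81/5)/(12/5) = 27/4.
Minimum ratio is in the s1 row, so s1 leaves.

s1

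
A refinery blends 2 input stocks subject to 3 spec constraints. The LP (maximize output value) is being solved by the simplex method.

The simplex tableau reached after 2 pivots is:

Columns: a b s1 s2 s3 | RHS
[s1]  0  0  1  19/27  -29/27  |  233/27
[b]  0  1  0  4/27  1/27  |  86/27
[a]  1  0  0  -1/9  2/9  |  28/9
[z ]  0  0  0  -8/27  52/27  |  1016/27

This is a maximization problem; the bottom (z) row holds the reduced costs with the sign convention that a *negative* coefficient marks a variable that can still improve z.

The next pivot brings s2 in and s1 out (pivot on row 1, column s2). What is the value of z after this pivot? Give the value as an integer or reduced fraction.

Minimum ratio for s2: (233/27)/(19/27) = 233/19.
z changes by −(z-row coeff of s2)·ratio = −(-8/27)·(233/19) = 1864/513.
New z = 1016/27 + (1864/513) = 784/19.

784/19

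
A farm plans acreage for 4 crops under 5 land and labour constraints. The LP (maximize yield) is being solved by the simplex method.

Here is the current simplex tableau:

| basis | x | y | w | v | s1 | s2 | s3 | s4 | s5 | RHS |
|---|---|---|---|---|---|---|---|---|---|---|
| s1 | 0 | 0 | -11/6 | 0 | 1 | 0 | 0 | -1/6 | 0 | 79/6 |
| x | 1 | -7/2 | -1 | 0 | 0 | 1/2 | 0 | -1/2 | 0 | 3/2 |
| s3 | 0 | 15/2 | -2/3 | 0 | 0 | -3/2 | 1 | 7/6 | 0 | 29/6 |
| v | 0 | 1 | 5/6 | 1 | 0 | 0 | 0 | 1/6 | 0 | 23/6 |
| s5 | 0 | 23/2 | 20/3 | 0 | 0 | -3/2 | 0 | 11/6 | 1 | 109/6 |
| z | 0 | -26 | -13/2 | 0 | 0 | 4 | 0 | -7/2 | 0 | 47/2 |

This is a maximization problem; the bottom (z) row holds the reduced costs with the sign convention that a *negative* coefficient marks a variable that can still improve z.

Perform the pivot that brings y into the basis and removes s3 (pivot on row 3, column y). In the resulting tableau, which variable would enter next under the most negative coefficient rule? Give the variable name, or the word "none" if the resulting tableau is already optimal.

w

Pivot element 15/2. New z-row = old z-row − (-26)·(row 3/(15/2)).
Updated z-row coefficients: x: 0, y: 0, w: -793/90, v: 0, s1: 0, s2: -6/5, s3: 52/15, s4: 49/90, s5: 0.
The most negative is -793/90 in column w, so w would enter next.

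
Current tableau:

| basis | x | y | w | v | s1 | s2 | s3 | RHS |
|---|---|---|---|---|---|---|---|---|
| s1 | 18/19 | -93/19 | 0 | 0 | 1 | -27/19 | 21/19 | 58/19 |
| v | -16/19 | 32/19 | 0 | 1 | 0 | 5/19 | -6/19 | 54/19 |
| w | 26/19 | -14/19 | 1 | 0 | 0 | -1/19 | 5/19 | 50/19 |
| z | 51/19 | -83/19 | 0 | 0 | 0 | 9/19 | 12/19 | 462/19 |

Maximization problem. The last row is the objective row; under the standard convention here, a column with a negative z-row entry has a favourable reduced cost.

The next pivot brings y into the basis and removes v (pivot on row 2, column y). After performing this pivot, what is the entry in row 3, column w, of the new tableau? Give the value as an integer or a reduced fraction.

Pivot element is row 2, column y: 32/19.
Normalize row 2: new (row 2, w) = 0/(32/19) = 0.
row 3 ← row 3 − (-14/19)·(new row 2): 1 − (-14/19)·0 = 1.

1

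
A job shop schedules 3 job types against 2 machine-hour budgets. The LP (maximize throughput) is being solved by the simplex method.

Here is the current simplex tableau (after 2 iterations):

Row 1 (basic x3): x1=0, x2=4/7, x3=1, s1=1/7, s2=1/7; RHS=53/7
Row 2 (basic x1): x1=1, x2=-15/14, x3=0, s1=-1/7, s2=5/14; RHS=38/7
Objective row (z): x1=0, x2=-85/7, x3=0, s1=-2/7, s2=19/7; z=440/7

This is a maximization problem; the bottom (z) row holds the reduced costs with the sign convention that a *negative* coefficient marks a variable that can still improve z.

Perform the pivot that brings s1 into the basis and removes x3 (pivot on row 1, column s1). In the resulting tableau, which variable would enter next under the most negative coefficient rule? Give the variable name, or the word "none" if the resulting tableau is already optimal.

x2

Pivot element 1/7. New z-row = old z-row − (-2/7)·(row 1/(1/7)).
Updated z-row coefficients: x1: 0, x2: -11, x3: 2, s1: 0, s2: 3.
The most negative is -11 in column x2, so x2 would enter next.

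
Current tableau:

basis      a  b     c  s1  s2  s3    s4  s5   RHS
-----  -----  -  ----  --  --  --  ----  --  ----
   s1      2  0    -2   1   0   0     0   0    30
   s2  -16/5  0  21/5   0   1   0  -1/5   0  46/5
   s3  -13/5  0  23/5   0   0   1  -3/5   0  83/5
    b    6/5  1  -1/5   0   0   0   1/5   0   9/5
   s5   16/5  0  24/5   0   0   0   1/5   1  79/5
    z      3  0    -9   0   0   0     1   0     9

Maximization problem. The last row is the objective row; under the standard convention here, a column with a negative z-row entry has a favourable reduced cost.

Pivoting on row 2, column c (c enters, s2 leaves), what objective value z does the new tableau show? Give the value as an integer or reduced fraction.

201/7

Minimum ratio for c: (46/5)/(21/5) = 46/21.
z changes by −(z-row coeff of c)·ratio = −(-9)·(46/21) = 138/7.
New z = 9 + (138/7) = 201/7.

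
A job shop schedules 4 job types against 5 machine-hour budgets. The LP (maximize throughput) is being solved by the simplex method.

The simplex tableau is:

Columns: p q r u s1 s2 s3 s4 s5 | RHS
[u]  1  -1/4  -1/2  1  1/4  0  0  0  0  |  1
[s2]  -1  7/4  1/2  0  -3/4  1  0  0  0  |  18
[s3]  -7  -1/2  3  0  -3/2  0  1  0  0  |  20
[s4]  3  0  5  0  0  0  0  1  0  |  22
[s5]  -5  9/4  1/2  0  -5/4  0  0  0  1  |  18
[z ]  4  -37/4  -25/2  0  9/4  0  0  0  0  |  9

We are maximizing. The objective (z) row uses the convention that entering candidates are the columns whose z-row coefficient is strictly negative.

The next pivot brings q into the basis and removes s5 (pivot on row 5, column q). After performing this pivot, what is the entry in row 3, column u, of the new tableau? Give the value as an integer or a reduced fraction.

Pivot element is row 5, column q: 9/4.
Normalize row 5: new (row 5, u) = 0/(9/4) = 0.
row 3 ← row 3 − (-1/2)·(new row 5): 0 − (-1/2)·0 = 0.

0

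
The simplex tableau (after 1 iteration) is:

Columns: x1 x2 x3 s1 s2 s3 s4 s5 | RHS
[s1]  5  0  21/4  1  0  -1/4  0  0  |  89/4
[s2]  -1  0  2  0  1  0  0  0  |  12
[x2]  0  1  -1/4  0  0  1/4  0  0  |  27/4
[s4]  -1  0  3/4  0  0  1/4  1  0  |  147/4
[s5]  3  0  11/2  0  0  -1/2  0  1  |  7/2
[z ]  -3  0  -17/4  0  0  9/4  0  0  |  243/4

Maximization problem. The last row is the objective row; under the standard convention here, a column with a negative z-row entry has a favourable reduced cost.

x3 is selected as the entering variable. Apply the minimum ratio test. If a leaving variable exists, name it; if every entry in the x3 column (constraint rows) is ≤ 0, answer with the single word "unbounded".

s5

Ratios: row 1 (s1): (89/4)/(21/4) = 89/21; row 2 (s2): 12/2 = 6; row 3 (x2): entry -1/4 ≤ 0, skip; row 4 (s4): (147/4)/(3/4) = 49; row 5 (s5): (7/2)/(11/2) = 7/11.
Minimum ratio is in the s5 row, so s5 leaves.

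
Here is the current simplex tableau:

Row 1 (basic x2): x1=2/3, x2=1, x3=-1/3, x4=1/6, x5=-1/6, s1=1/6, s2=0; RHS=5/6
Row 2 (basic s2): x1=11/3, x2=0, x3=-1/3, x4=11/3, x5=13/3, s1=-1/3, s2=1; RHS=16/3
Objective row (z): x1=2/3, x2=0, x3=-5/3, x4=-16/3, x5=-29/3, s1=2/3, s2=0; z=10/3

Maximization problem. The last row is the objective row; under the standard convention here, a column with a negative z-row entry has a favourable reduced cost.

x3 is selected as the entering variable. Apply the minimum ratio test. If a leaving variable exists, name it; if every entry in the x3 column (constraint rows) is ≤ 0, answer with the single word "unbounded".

unbounded

x3-column entries: row 1: -1/3, row 2: -1/3. All ≤ 0, so x3 can increase without bound; the LP is unbounded in this direction.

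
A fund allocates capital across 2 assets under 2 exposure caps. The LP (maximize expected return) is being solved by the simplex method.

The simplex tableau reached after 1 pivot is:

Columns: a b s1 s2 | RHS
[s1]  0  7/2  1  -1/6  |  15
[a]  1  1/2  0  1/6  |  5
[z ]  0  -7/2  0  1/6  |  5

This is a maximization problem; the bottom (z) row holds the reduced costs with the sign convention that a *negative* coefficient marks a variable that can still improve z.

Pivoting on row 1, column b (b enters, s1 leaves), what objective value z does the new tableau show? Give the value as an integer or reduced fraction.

20

Minimum ratio for b: 15/(7/2) = 30/7.
z changes by −(z-row coeff of b)·ratio = −(-7/2)·(30/7) = 15.
New z = 5 + 15 = 20.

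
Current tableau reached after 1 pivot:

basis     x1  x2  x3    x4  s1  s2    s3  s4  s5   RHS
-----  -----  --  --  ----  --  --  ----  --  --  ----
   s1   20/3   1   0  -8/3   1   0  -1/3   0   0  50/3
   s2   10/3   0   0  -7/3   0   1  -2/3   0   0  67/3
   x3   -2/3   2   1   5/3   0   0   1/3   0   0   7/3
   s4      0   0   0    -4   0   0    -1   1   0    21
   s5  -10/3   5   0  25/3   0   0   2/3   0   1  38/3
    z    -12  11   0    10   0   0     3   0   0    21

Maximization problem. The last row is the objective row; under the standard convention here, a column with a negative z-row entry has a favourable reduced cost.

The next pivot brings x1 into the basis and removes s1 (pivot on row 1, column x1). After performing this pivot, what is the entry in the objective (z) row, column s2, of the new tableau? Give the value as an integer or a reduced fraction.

Pivot element is row 1, column x1: 20/3.
Normalize row 1: new (row 1, s2) = 0/(20/3) = 0.
z-row ← z-row − (-12)·(new row 1): 0 − (-12)·0 = 0.

0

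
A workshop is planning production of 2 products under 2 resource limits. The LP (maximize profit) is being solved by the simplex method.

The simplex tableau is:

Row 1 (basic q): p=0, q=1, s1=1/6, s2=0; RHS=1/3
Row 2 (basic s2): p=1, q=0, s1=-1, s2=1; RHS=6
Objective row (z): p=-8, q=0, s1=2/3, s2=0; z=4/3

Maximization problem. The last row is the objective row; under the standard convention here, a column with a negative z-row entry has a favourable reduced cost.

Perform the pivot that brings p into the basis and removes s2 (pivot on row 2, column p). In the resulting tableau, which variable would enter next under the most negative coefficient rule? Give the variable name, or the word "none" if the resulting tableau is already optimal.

s1

Pivot element 1. New z-row = old z-row − (-8)·(row 2/1).
Updated z-row coefficients: p: 0, q: 0, s1: -22/3, s2: 8.
The most negative is -22/3 in column s1, so s1 would enter next.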